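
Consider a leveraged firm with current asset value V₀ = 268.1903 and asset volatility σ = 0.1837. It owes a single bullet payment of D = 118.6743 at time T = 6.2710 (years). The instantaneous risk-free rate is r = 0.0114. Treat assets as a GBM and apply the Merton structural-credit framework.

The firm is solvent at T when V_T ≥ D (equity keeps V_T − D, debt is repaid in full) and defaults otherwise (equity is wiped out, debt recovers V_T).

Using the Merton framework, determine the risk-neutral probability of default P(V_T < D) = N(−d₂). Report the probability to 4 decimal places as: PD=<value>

PD=0.0448

Equity is a call on the firm's assets struck at D = 118.6743:
d₁ = [ln(V₀/D) + (r + σ²/2)T] / (σ√T)
   = [ln(268.1903/118.6743) + (0.0114 + 0.5·0.1837²)·6.2710] / (0.1837·√6.2710)
   = [0.815314 + 0.177299] / 0.460021 = 2.157756
d₂ = d₁ − σ√T = 2.157756 − 0.460021 = 1.697736
risk-neutral PD = N(−d₂) = N(-1.697736) = 0.044779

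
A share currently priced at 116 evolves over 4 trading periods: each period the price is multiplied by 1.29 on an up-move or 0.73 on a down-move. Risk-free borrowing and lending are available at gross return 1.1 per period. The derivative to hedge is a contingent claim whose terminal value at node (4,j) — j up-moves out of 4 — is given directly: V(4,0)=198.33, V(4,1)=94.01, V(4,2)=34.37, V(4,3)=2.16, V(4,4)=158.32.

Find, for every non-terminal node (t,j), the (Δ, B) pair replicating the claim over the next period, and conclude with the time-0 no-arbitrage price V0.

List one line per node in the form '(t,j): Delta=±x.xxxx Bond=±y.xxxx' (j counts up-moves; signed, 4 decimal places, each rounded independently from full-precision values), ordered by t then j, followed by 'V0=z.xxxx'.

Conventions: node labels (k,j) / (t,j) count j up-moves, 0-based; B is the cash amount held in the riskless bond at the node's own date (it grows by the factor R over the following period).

Since d<R<u, set p* = (R−d)/(u−d) = 0.6607; price each node as the discounted p*-expectation of its children.
Expiry values: V(4,0)=198.3300, V(4,1)=94.0100, V(4,2)=34.3700, V(4,3)=2.1600, V(4,4)=158.3200
Node (3,0) S=45.1260: V=(p*·94.0100+(1−p*)·198.3300)/1.1=117.6403; Δ=(94.0100−198.3300)/(58.2125−32.9420)=-4.1281; B=V−Δ·S=303.9260
Node (3,1) S=79.7432: V=(p*·34.3700+(1−p*)·94.0100)/1.1=49.6409; Δ=(34.3700−94.0100)/(102.8687−58.2125)=-1.3355; B=V−Δ·S=156.1409
Node (3,2) S=140.9160: V=(p*·2.1600+(1−p*)·34.3700)/1.1=11.8985; Δ=(2.1600−34.3700)/(181.7816−102.8687)=-0.4082; B=V−Δ·S=69.4164
Node (3,3) S=249.0159: V=(p*·158.3200+(1−p*)·2.1600)/1.1=95.7610; Δ=(158.3200−2.1600)/(321.2305−181.7816)=1.1198; B=V−Δ·S=-183.0961
Node (2,0) S=61.8164: V=(p*·49.6409+(1−p*)·117.6403)/1.1=66.1019; Δ=(49.6409−117.6403)/(79.7432−45.1260)=-1.9643; B=V−Δ·S=187.5293
Node (2,1) S=109.2372: V=(p*·11.8985+(1−p*)·49.6409)/1.1=22.4582; Δ=(11.8985−49.6409)/(140.9160−79.7432)=-0.6170; B=V−Δ·S=89.8553
Node (2,2) S=193.0356: V=(p*·95.7610+(1−p*)·11.8985)/1.1=61.1888; Δ=(95.7610−11.8985)/(249.0159−140.9160)=0.7758; B=V−Δ·S=-88.5657
Node (1,0) S=84.6800: V=(p*·22.4582+(1−p*)·66.1019)/1.1=33.8781; Δ=(22.4582−66.1019)/(109.2372−61.8164)=-0.9204; B=V−Δ·S=111.8133
Node (1,1) S=149.6400: V=(p*·61.1888+(1−p*)·22.4582)/1.1=43.6801; Δ=(61.1888−22.4582)/(193.0356−109.2372)=0.4622; B=V−Δ·S=-25.4818
Node (0,0) S=116.0000: V=(p*·43.6801+(1−p*)·33.8781)/1.1=36.6858; Δ=(43.6801−33.8781)/(149.6400−84.6800)=0.1509; B=V−Δ·S=19.1823
Sanity check at the root: Δ(0,0)·S0 + B(0,0) reproduces V0 = 36.6858.

(0,0): Delta=0.1509 Bond=19.1823
(1,0): Delta=-0.9204 Bond=111.8133
(1,1): Delta=0.4622 Bond=-25.4818
(2,0): Delta=-1.9643 Bond=187.5293
(2,1): Delta=-0.6170 Bond=89.8553
(2,2): Delta=0.7758 Bond=-88.5657
(3,0): Delta=-4.1281 Bond=303.9260
(3,1): Delta=-1.3355 Bond=156.1409
(3,2): Delta=-0.4082 Bond=69.4164
(3,3): Delta=1.1198 Bond=-183.0961
V0=36.6858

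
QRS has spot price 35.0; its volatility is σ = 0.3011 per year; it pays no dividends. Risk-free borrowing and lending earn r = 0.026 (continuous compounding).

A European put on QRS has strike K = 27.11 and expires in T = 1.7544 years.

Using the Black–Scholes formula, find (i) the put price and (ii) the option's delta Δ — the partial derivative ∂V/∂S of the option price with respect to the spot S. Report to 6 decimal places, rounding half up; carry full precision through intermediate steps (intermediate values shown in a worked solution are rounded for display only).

σ√T = 0.3011·√1.7544 = 0.398818
d₁ = (ln(S/K) + (r+σ²/2)T) / (σ√T) = (ln(35.0/27.11) + (0.026+0.3011²/2)·1.7544) / 0.398818 = (0.255445 + 0.125142) / 0.398818 = 0.954289
d₂ = d₁ − σ√T = 0.954289 − 0.398818 = 0.555470
e^{−rT} = 0.955410
N(−d₁) = 0.169969,  N(−d₂) = 0.289286
Put price V = K·e^{−rT}·N(−d₂) − S·N(−d₁) = 7.492858 − 5.948906 = 1.543952
Δ = −N(−d₁) = -0.169969

price = 1.543952
Δ = -0.169969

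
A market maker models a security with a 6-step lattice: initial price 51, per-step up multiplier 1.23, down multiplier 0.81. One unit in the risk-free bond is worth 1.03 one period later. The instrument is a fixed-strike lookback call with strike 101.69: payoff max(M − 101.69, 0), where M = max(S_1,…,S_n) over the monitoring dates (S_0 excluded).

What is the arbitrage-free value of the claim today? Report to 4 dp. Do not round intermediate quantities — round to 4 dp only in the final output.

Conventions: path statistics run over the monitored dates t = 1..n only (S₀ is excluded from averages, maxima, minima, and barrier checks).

Under the martingale measure an up-move has probability p* = 0.5238; value the claim as the probability-weighted average of per-path payoffs, discounted 6 periods at R = 1.03.
Enumerate all 2^6 = 64 price paths (U = up ×1.23, D = down ×0.81); each path with k up-moves has probability p*^k·(1−p*)^(6−k).
DDDDDD: M=41.3100, payoff=0.0000, prob=0.011660
UDDDDD: M=62.7300, payoff=0.0000, prob=0.012826
DUDDDD: M=50.8113, payoff=0.0000, prob=0.012826
UUDDDD: M=77.1579, payoff=0.0000, prob=0.014108
DDUDDD: M=41.3100, payoff=0.0000, prob=0.012826
UDUDDD: M=62.7300, payoff=0.0000, prob=0.014108
DUUDDD: M=62.4979, payoff=0.0000, prob=0.014108
UUUDDD: M=94.9042, payoff=0.0000, prob=0.015519
DDDUDD: M=41.3100, payoff=0.0000, prob=0.012826
UDDUDD: M=62.7300, payoff=0.0000, prob=0.014108
DUDUDD: M=50.8113, payoff=0.0000, prob=0.014108
UUDUDD: M=77.1579, payoff=0.0000, prob=0.015519
DDUUDD: M=50.6233, payoff=0.0000, prob=0.014108
UDUUDD: M=76.8724, payoff=0.0000, prob=0.015519
DUUUDD: M=76.8724, payoff=0.0000, prob=0.015519
UUUUDD: M=116.7322, payoff=15.0422, prob=0.017071
DDDDUD: M=41.3100, payoff=0.0000, prob=0.012826
UDDDUD: M=62.7300, payoff=0.0000, prob=0.014108
DUDDUD: M=50.8113, payoff=0.0000, prob=0.014108
UUDDUD: M=77.1579, payoff=0.0000, prob=0.015519
DDUDUD: M=41.3100, payoff=0.0000, prob=0.014108
UDUDUD: M=62.7300, payoff=0.0000, prob=0.015519
DUUDUD: M=62.4979, payoff=0.0000, prob=0.015519
UUUDUD: M=94.9042, payoff=0.0000, prob=0.017071
DDDUUD: M=41.3100, payoff=0.0000, prob=0.014108
UDDUUD: M=62.7300, payoff=0.0000, prob=0.015519
DUDUUD: M=62.2667, payoff=0.0000, prob=0.015519
UUDUUD: M=94.5531, payoff=0.0000, prob=0.017071
DDUUUD: M=62.2667, payoff=0.0000, prob=0.015519
UDUUUD: M=94.5531, payoff=0.0000, prob=0.017071
DUUUUD: M=94.5531, payoff=0.0000, prob=0.017071
UUUUUD: M=143.5806, payoff=41.8906, prob=0.018778
DDDDDU: M=41.3100, payoff=0.0000, prob=0.012826
UDDDDU: M=62.7300, payoff=0.0000, prob=0.014108
DUDDDU: M=50.8113, payoff=0.0000, prob=0.014108
UUDDDU: M=77.1579, payoff=0.0000, prob=0.015519
DDUDDU: M=41.3100, payoff=0.0000, prob=0.014108
UDUDDU: M=62.7300, payoff=0.0000, prob=0.015519
DUUDDU: M=62.4979, payoff=0.0000, prob=0.015519
UUUDDU: M=94.9042, payoff=0.0000, prob=0.017071
DDDUDU: M=41.3100, payoff=0.0000, prob=0.014108
UDDUDU: M=62.7300, payoff=0.0000, prob=0.015519
DUDUDU: M=50.8113, payoff=0.0000, prob=0.015519
UUDUDU: M=77.1579, payoff=0.0000, prob=0.017071
DDUUDU: M=50.6233, payoff=0.0000, prob=0.015519
UDUUDU: M=76.8724, payoff=0.0000, prob=0.017071
DUUUDU: M=76.8724, payoff=0.0000, prob=0.017071
UUUUDU: M=116.7322, payoff=15.0422, prob=0.018778
DDDDUU: M=41.3100, payoff=0.0000, prob=0.014108
UDDDUU: M=62.7300, payoff=0.0000, prob=0.015519
DUDDUU: M=50.8113, payoff=0.0000, prob=0.015519
UUDDUU: M=77.1579, payoff=0.0000, prob=0.017071
DDUDUU: M=50.4360, payoff=0.0000, prob=0.015519
UDUDUU: M=76.5880, payoff=0.0000, prob=0.017071
DUUDUU: M=76.5880, payoff=0.0000, prob=0.017071
UUUDUU: M=116.3003, payoff=14.6103, prob=0.018778
DDDUUU: M=50.4360, payoff=0.0000, prob=0.015519
UDDUUU: M=76.5880, payoff=0.0000, prob=0.017071
DUDUUU: M=76.5880, payoff=0.0000, prob=0.017071
UUDUUU: M=116.3003, payoff=14.6103, prob=0.018778
DDUUUU: M=76.5880, payoff=0.0000, prob=0.017071
UDUUUU: M=116.3003, payoff=14.6103, prob=0.018778
DUUUUU: M=116.3003, payoff=14.6103, prob=0.018778
UUUUUU: M=176.6041, payoff=74.9141, prob=0.020656
Price = Σ prob·payoff / R^6 = 3.970671 / 1.194052 = 3.3254

price = 3.3254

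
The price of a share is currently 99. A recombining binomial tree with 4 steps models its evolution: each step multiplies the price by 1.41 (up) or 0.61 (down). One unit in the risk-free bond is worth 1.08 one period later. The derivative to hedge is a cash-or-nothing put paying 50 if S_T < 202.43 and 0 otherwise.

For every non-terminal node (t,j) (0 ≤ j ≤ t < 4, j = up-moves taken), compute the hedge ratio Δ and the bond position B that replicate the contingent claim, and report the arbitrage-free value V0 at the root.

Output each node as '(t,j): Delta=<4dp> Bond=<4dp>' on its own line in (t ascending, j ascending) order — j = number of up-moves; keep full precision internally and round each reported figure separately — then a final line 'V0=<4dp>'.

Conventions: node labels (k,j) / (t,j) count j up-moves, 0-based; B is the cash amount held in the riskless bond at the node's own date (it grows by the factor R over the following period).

No-arbitrage ⇒ martingale measure with p* = (R−d)/(u−d) = 0.5875.
Expiry values: V(4,0)=50.0000, V(4,1)=50.0000, V(4,2)=50.0000, V(4,3)=50.0000, V(4,4)=0.0000
(3,0): S=22.4711. Δ = (V_up−V_dn)/(S_up−S_dn) = (50.0000−50.0000)/(31.6843−13.7074) = 0.0000. V = [p*·50.0000 + (1−p*)·50.0000]/1.08 = 46.2963. B = V − Δ·S = 46.2963.
(3,1): S=51.9414. Δ = (V_up−V_dn)/(S_up−S_dn) = (50.0000−50.0000)/(73.2374−31.6843) = 0.0000. V = [p*·50.0000 + (1−p*)·50.0000]/1.08 = 46.2963. B = V − Δ·S = 46.2963.
(3,2): S=120.0614. Δ = (V_up−V_dn)/(S_up−S_dn) = (50.0000−50.0000)/(169.2865−73.2374) = 0.0000. V = [p*·50.0000 + (1−p*)·50.0000]/1.08 = 46.2963. B = V − Δ·S = 46.2963.
(3,3): S=277.5189. Δ = (V_up−V_dn)/(S_up−S_dn) = (0.0000−50.0000)/(391.3016−169.2865) = -0.2252. V = [p*·0.0000 + (1−p*)·50.0000]/1.08 = 19.0972. B = V − Δ·S = 81.5972.
(2,0): S=36.8379. Δ = (V_up−V_dn)/(S_up−S_dn) = (46.2963−46.2963)/(51.9414−22.4711) = 0.0000. V = [p*·46.2963 + (1−p*)·46.2963]/1.08 = 42.8669. B = V − Δ·S = 42.8669.
(2,1): S=85.1499. Δ = (V_up−V_dn)/(S_up−S_dn) = (46.2963−46.2963)/(120.0614−51.9414) = 0.0000. V = [p*·46.2963 + (1−p*)·46.2963]/1.08 = 42.8669. B = V − Δ·S = 42.8669.
(2,2): S=196.8219. Δ = (V_up−V_dn)/(S_up−S_dn) = (19.0972−46.2963)/(277.5189−120.0614) = -0.1727. V = [p*·19.0972 + (1−p*)·46.2963]/1.08 = 28.0711. B = V − Δ·S = 62.0700.
(1,0): S=60.3900. Δ = (V_up−V_dn)/(S_up−S_dn) = (42.8669−42.8669)/(85.1499−36.8379) = 0.0000. V = [p*·42.8669 + (1−p*)·42.8669]/1.08 = 39.6916. B = V − Δ·S = 39.6916.
(1,1): S=139.5900. Δ = (V_up−V_dn)/(S_up−S_dn) = (28.0711−42.8669)/(196.8219−85.1499) = -0.1325. V = [p*·28.0711 + (1−p*)·42.8669]/1.08 = 31.6430. B = V − Δ·S = 50.1377.
(0,0): S=99.0000. Δ = (V_up−V_dn)/(S_up−S_dn) = (31.6430−39.6916)/(139.5900−60.3900) = -0.1016. V = [p*·31.6430 + (1−p*)·39.6916]/1.08 = 32.3732. B = V − Δ·S = 42.4340.
Verification: the root portfolio costs Δ(0,0)·S0 + B(0,0) = 32.3732, matching V0.

(0,0): Delta=-0.1016 Bond=42.4340
(1,0): Delta=0.0000 Bond=39.6916
(1,1): Delta=-0.1325 Bond=50.1377
(2,0): Delta=0.0000 Bond=42.8669
(2,1): Delta=0.0000 Bond=42.8669
(2,2): Delta=-0.1727 Bond=62.0700
(3,0): Delta=0.0000 Bond=46.2963
(3,1): Delta=0.0000 Bond=46.2963
(3,2): Delta=0.0000 Bond=46.2963
(3,3): Delta=-0.2252 Bond=81.5972
V0=32.3732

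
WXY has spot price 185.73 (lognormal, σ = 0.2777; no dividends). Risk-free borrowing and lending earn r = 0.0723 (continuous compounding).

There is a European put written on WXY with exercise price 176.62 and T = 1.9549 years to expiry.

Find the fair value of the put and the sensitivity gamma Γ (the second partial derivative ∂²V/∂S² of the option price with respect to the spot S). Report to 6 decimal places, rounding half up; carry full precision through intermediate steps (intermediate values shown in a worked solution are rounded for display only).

σ√T = 0.2777·√1.9549 = 0.388274
d₁ = (ln(S/K) + (r+σ²/2)T) / (σ√T) = (ln(185.73/176.62) + (0.0723+0.2777²/2)·1.9549) / 0.388274 = (0.050293 + 0.216718) / 0.388274 = 0.687687
d₂ = d₁ − σ√T = 0.687687 − 0.388274 = 0.299414
e^{−rT} = 0.868195
N(−d₁) = 0.245825,  N(−d₂) = 0.382312
Put price V = K·e^{−rT}·N(−d₂) − S·N(−d₁) = 58.623973 − 45.657046 = 12.966928
φ(d₁) = (1/√(2π))·e^{−d₁²/2} = 0.314933
Γ = φ(d₁) / (S·σ·√T) = 0.004367

price = 12.966928
Γ = 0.004367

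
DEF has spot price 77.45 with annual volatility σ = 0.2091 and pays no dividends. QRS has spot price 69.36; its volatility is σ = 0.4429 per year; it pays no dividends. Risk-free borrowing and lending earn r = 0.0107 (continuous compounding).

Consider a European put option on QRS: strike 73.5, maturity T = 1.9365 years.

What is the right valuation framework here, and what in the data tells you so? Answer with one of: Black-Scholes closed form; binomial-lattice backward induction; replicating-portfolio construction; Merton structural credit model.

Key observation: the instrument is a plain European put (strike 73.5) on a lognormal asset; the exact continuous-time formula applies directly.

framework: Black-Scholes closed form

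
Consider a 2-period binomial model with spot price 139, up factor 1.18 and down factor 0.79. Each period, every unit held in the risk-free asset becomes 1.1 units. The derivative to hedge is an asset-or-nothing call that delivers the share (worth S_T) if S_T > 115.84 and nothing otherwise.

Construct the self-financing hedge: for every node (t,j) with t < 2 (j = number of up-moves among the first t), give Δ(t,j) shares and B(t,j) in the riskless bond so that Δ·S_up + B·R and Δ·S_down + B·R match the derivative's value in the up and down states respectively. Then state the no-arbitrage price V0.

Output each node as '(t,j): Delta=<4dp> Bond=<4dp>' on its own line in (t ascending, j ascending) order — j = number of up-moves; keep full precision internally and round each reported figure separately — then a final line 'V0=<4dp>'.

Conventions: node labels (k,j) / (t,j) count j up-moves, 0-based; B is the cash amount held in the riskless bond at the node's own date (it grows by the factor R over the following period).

(0,0): Delta=1.2984 Bond=-44.4966
(1,0): Delta=3.0256 Bond=-238.6128
(1,1): Delta=1.0000 Bond=0.0000
V0=135.9833

Risk-neutral probability p* = (R−d)/(u−d) = (1.1−0.79)/(1.18−0.79) = 0.7949.
Payoffs at expiry: V(2,0)=0.0000, V(2,1)=129.5758, V(2,2)=193.5436
(1,0): S=109.8100. Δ = (V_up−V_dn)/(S_up−S_dn) = (129.5758−0.0000)/(129.5758−86.7499) = 3.0256. V = [p*·129.5758 + (1−p*)·0.0000]/1.1 = 93.6329. B = V − Δ·S = -238.6128.
(1,1): S=164.0200. Δ = (V_up−V_dn)/(S_up−S_dn) = (193.5436−129.5758)/(193.5436−129.5758) = 1.0000. V = [p*·193.5436 + (1−p*)·129.5758]/1.1 = 164.0200. B = V − Δ·S = 0.0000.
(0,0): S=139.0000. Δ = (V_up−V_dn)/(S_up−S_dn) = (164.0200−93.6329)/(164.0200−109.8100) = 1.2984. V = [p*·164.0200 + (1−p*)·93.6329]/1.1 = 135.9833. B = V − Δ·S = -44.4966.
Check: Δ(0,0)·S0 + B(0,0) = 135.9833 = V0.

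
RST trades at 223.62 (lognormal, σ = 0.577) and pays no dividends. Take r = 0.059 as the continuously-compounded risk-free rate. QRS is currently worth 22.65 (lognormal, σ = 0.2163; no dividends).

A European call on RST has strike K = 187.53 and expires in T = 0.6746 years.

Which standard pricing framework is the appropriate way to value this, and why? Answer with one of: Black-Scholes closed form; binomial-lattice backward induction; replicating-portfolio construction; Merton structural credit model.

framework: Black-Scholes closed form

Key observation: the strike-187.53 call on RST is European-exercise on a continuously-modelled lognormal underlying, so its value is a single closed-form evaluation.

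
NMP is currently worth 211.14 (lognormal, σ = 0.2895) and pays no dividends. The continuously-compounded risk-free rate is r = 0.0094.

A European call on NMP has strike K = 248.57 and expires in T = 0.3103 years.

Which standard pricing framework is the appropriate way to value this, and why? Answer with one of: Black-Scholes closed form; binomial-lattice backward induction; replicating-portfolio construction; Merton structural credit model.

framework: Black-Scholes closed form

Key observation: everything needed for the exact continuous-time valuation of the European call on NMP (strike 248.57) is given, and no feature rules the closed form out.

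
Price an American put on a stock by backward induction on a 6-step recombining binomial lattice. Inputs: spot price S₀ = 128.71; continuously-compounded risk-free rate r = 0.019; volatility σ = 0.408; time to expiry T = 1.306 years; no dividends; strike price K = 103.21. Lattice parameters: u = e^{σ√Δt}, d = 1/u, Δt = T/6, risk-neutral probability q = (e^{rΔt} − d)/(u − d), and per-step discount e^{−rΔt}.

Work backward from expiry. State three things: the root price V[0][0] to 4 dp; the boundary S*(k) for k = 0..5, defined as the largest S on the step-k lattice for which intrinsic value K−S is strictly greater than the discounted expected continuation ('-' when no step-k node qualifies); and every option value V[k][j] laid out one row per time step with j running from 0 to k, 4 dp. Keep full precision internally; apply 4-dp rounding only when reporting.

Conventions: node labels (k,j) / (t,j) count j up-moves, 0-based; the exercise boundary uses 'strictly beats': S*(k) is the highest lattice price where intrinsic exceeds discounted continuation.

Δt=0.21767  u=1.20967  d=0.82667  q=0.46338  discount=0.99587
step 6 (expiry): payoffs max(K−S,0) = 62.1328 43.1012 15.2520 0.0000 0.0000 0.0000 0.0000
step 5: (k=5,j=0): S=49.6900, K−S=53.5200, hold=53.0940 ⇒ V=53.5200 exercise | (k=5,j=1): S=72.7121, K−S=30.4979, hold=30.0720 ⇒ V=30.4979 exercise | (k=5,j=2): S=106.4005, K−S=0.0000, hold=8.1508 ⇒ V=8.1508 continue | (k=5,j=3): S=155.6972, K−S=0.0000, hold=0.0000 ⇒ V=0.0000 continue | (k=5,j=4): S=227.8337, K−S=0.0000, hold=0.0000 ⇒ V=0.0000 continue | (k=5,j=5): S=333.3920, K−S=0.0000, hold=0.0000 ⇒ V=0.0000 continue  boundary S*=72.7121
step 4: (k=4,j=0): S=60.1088, K−S=43.1012, hold=42.6752 ⇒ V=43.1012 exercise | (k=4,j=1): S=87.9580, K−S=15.2520, hold=20.0597 ⇒ V=20.0597 continue | (k=4,j=2): S=128.7100, K−S=0.0000, hold=4.3559 ⇒ V=4.3559 continue | (k=4,j=3): S=188.3430, K−S=0.0000, hold=0.0000 ⇒ V=0.0000 continue | (k=4,j=4): S=275.6047, K−S=0.0000, hold=0.0000 ⇒ V=0.0000 continue  boundary S*=60.1088
step 3: (k=3,j=0): S=72.7121, K−S=30.4979, hold=32.2905 ⇒ V=32.2905 continue | (k=3,j=1): S=106.4005, K−S=0.0000, hold=12.7302 ⇒ V=12.7302 continue | (k=3,j=2): S=155.6972, K−S=0.0000, hold=2.3278 ⇒ V=2.3278 continue | (k=3,j=3): S=227.8337, K−S=0.0000, hold=0.0000 ⇒ V=0.0000 continue  boundary S*=-
step 2: (k=2,j=0): S=87.9580, K−S=15.2520, hold=23.1309 ⇒ V=23.1309 continue | (k=2,j=1): S=128.7100, K−S=0.0000, hold=7.8773 ⇒ V=7.8773 continue | (k=2,j=2): S=188.3430, K−S=0.0000, hold=1.2440 ⇒ V=1.2440 continue  boundary S*=-
step 1: (k=1,j=0): S=106.4005, K−S=0.0000, hold=15.9965 ⇒ V=15.9965 continue | (k=1,j=1): S=155.6972, K−S=0.0000, hold=4.7838 ⇒ V=4.7838 continue  boundary S*=-
step 0: (k=0,j=0): S=128.7100, K−S=0.0000, hold=10.7562 ⇒ V=10.7562 continue  boundary S*=-

price = 10.7562
boundary = - - - - 60.1088 72.7121
tree:
10.7562
15.9965 4.7838
23.1309 7.8773 1.2440
32.2905 12.7302 2.3278 0.0000
43.1012 20.0597 4.3559 0.0000 0.0000
53.5200 30.4979 8.1508 0.0000 0.0000 0.0000
62.1328 43.1012 15.2520 0.0000 0.0000 0.0000 0.0000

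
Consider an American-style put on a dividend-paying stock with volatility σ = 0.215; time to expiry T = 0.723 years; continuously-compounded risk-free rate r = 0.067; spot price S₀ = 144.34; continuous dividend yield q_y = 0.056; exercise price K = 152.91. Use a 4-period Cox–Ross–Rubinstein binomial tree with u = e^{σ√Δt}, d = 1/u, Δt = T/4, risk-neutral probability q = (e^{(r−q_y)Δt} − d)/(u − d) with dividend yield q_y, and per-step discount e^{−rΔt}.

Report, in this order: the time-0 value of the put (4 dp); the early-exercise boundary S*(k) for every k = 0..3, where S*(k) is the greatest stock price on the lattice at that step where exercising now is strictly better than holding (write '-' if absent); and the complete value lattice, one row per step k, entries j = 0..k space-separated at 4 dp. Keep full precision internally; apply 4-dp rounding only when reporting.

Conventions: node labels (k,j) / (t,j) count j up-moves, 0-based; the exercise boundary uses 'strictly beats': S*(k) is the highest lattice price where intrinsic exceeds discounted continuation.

Δt=0.18075  u=1.09571  d=0.91265  q=0.48804  discount=0.98796
step 4 (expiry): payoffs max(K−S,0) = 52.7724 32.6858 8.5700 0.0000 0.0000
step 3: (k=3,j=0): S=109.7222, K−S=43.1878, hold=42.4522 ⇒ V=43.1878 exercise | (k=3,j=1): S=131.7314, K−S=21.1786, hold=20.6646 ⇒ V=21.1786 exercise | (k=3,j=2): S=158.1554, K−S=0.0000, hold=4.3347 ⇒ V=4.3347 continue | (k=3,j=3): S=189.8798, K−S=0.0000, hold=0.0000 ⇒ V=0.0000 continue  boundary S*=131.7314
step 2: (k=2,j=0): S=120.2242, K−S=32.6858, hold=32.0560 ⇒ V=32.6858 exercise | (k=2,j=1): S=144.3400, K−S=8.5700, hold=12.8022 ⇒ V=12.8022 continue | (k=2,j=2): S=173.2932, K−S=0.0000, hold=2.1925 ⇒ V=2.1925 continue  boundary S*=120.2242
step 1: (k=1,j=0): S=131.7314, K−S=21.1786, hold=22.7053 ⇒ V=22.7053 continue | (k=1,j=1): S=158.1554, K−S=0.0000, hold=7.5325 ⇒ V=7.5325 continue  boundary S*=-
step 0: (k=0,j=0): S=144.3400, K−S=8.5700, hold=15.1162 ⇒ V=15.1162 continue  boundary S*=-

price = 15.1162
boundary = - - 120.2242 131.7314
tree:
15.1162
22.7053 7.5325
32.6858 12.8022 2.1925
43.1878 21.1786 4.3347 0.0000
52.7724 32.6858 8.5700 0.0000 0.0000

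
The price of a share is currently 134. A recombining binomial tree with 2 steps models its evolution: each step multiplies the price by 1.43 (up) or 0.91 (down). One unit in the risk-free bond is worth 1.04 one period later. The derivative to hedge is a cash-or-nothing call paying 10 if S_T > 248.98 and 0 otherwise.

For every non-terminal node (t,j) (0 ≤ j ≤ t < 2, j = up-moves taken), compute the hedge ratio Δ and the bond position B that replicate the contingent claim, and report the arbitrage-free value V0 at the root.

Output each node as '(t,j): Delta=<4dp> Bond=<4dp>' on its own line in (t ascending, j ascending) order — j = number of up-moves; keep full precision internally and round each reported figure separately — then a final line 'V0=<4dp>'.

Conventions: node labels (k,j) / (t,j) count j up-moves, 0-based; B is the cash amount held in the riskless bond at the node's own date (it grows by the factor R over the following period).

Arbitrage-free pricing uses the up-move probability p* = (R−d)/(u−d) = 0.2500, discounting each step at R = 1.04.
Payoffs at expiry: V(2,0)=0.0000, V(2,1)=0.0000, V(2,2)=10.0000
  t=1,j=0: stock 121.9400 → up 174.3742 (V=0.0000), down 110.9654 (V=0.0000). Price 0.0000; hedge Δ=0.0000, bond B=0.0000.
  t=1,j=1: stock 191.6200 → up 274.0166 (V=10.0000), down 174.3742 (V=0.0000). Price 2.4038; hedge Δ=0.1004, bond B=-16.8269.
  t=0,j=0: stock 134.0000 → up 191.6200 (V=2.4038), down 121.9400 (V=0.0000). Price 0.5778; hedge Δ=0.0345, bond B=-4.0449.
Check: Δ(0,0)·S0 + B(0,0) = 0.5778 = V0.

(0,0): Delta=0.0345 Bond=-4.0449
(1,0): Delta=0.0000 Bond=0.0000
(1,1): Delta=0.1004 Bond=-16.8269
V0=0.5778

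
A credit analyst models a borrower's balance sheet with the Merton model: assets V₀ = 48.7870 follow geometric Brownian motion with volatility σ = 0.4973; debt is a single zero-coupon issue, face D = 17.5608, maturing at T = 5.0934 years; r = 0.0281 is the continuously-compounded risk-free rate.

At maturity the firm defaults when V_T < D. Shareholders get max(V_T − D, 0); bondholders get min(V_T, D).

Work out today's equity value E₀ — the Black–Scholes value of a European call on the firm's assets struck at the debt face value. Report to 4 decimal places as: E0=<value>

E0=35.7105

With assets at 48.7870 and a single debt payment of 17.5608 at 5.0934 years:
d₁ = [ln(V₀/D) + (r + σ²/2)T] / (σ√T)
   = [ln(48.7870/17.5608) + (0.0281 + 0.5·0.4973²)·5.0934] / (0.4973·√5.0934)
   = [1.021795 + 0.772942] / 1.122335 = 1.599110
d₂ = d₁ − σ√T = 1.599110 − 1.122335 = 0.476776
N(d₁) = 0.945102,  N(d₂) = 0.683239,  e^(−rT) = 0.866646
E₀ = V₀·N(d₁) − D·e^(−rT)·N(d₂)
   = 48.7870·0.945102 − 17.5608·0.866646·0.683239 = 35.710474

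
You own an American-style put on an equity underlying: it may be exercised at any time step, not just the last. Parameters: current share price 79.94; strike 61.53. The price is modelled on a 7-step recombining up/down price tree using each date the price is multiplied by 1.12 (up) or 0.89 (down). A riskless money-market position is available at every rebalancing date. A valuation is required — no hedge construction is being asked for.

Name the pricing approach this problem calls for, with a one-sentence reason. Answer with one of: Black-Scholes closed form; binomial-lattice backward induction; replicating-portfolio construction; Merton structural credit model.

Key observation: the put (strike 61.53 on spot 79.94) is American-style on a 7-step discrete price model, so the early-exercise decision at every node requires stepwise backward valuation — a closed form cannot price the exercise right.

framework: binomial-lattice backward induction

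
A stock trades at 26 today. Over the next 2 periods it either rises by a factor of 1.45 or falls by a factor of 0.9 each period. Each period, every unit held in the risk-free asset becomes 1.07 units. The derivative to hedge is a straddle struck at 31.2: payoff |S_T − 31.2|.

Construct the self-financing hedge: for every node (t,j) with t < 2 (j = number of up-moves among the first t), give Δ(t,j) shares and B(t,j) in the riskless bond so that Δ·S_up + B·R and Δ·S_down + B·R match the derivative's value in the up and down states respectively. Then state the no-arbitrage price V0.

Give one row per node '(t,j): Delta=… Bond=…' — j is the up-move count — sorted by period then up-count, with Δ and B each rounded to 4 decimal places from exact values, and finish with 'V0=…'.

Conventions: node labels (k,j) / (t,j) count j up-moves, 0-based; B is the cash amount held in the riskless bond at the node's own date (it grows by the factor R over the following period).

(0,0): Delta=0.0843 Bond=5.0133
(1,0): Delta=-0.5758 Bond=20.8088
(1,1): Delta=1.0000 Bond=-29.1589
V0=7.2043

Under the risk-neutral measure, an up-move has probability p* = (R−d)/(u−d) = 0.3091 and values discount at R = 1.07.
Payoffs at expiry: V(2,0)=10.1400, V(2,1)=2.7300, V(2,2)=23.4650
Node (1,0) S=23.4000: V=(p*·2.7300+(1−p*)·10.1400)/1.07=7.3361; Δ=(2.7300−10.1400)/(33.9300−21.0600)=-0.5758; B=V−Δ·S=20.8088
Node (1,1) S=37.7000: V=(p*·23.4650+(1−p*)·2.7300)/1.07=8.5411; Δ=(23.4650−2.7300)/(54.6650−33.9300)=1.0000; B=V−Δ·S=-29.1589
Node (0,0) S=26.0000: V=(p*·8.5411+(1−p*)·7.3361)/1.07=7.2043; Δ=(8.5411−7.3361)/(37.7000−23.4000)=0.0843; B=V−Δ·S=5.0133
Sanity check at the root: Δ(0,0)·S0 + B(0,0) reproduces V0 = 7.2043.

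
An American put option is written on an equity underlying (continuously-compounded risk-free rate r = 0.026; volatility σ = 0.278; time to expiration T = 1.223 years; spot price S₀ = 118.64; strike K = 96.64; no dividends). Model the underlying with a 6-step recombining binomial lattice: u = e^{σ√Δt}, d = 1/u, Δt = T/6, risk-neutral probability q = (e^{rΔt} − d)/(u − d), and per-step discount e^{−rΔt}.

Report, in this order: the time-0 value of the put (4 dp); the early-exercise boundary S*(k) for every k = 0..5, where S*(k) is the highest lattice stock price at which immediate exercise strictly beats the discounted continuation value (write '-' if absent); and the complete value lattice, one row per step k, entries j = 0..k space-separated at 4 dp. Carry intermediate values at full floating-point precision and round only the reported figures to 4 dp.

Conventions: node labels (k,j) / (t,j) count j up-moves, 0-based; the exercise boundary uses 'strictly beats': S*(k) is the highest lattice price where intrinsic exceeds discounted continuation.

params: Δt=0.20383 u=1.13373 d=0.88205 q=0.48978 e^(-rΔt)=0.99471
t_6 payoffs: 40.7701 24.8282 4.3375 0.0000 0.0000 0.0000 0.0000
t_5: node(5,0) S=63.3413 payoff=33.2987 vs cont=32.7879 → 33.2987 [stop]  node(5,1) S=81.4151 payoff=15.2249 vs cont=14.7141 → 15.2249 [stop]  node(5,2) S=104.6459 payoff=0.0000 vs cont=2.2014 → 2.2014 [wait]  node(5,3) S=134.5055 payoff=0.0000 vs cont=0.0000 → 0.0000 [wait]  node(5,4) S=172.8851 payoff=0.0000 vs cont=0.0000 → 0.0000 [wait]  node(5,5) S=222.2159 payoff=0.0000 vs cont=0.0000 → 0.0000 [wait]  ⇒ S*(5)=81.4151
t_4: node(4,0) S=71.8118 payoff=24.8282 vs cont=24.3174 → 24.8282 [stop]  node(4,1) S=92.3025 payoff=4.3375 vs cont=8.7996 → 8.7996 [wait]  node(4,2) S=118.6400 payoff=0.0000 vs cont=1.1173 → 1.1173 [wait]  node(4,3) S=152.4926 payoff=0.0000 vs cont=0.0000 → 0.0000 [wait]  node(4,4) S=196.0047 payoff=0.0000 vs cont=0.0000 → 0.0000 [wait]  ⇒ S*(4)=71.8118
t_3: node(3,0) S=81.4151 payoff=15.2249 vs cont=16.8880 → 16.8880 [wait]  node(3,1) S=104.6459 payoff=0.0000 vs cont=5.0103 → 5.0103 [wait]  node(3,2) S=134.5055 payoff=0.0000 vs cont=0.5670 → 0.5670 [wait]  node(3,3) S=172.8851 payoff=0.0000 vs cont=0.0000 → 0.0000 [wait]  ⇒ S*(3)=-
t_2: node(2,0) S=92.3025 payoff=4.3375 vs cont=11.0121 → 11.0121 [wait]  node(2,1) S=118.6400 payoff=0.0000 vs cont=2.8191 → 2.8191 [wait]  node(2,2) S=152.4926 payoff=0.0000 vs cont=0.2878 → 0.2878 [wait]  ⇒ S*(2)=-
t_1: node(1,0) S=104.6459 payoff=0.0000 vs cont=6.9624 → 6.9624 [wait]  node(1,1) S=134.5055 payoff=0.0000 vs cont=1.5710 → 1.5710 [wait]  ⇒ S*(1)=-
t_0: node(0,0) S=118.6400 payoff=0.0000 vs cont=4.2990 → 4.2990 [wait]  ⇒ S*(0)=-

price = 4.2990
boundary = - - - - 71.8118 81.4151
tree:
4.2990
6.9624 1.5710
11.0121 2.8191 0.2878
16.8880 5.0103 0.5670 0.0000
24.8282 8.7996 1.1173 0.0000 0.0000
33.2987 15.2249 2.2014 0.0000 0.0000 0.0000
40.7701 24.8282 4.3375 0.0000 0.0000 0.0000 0.0000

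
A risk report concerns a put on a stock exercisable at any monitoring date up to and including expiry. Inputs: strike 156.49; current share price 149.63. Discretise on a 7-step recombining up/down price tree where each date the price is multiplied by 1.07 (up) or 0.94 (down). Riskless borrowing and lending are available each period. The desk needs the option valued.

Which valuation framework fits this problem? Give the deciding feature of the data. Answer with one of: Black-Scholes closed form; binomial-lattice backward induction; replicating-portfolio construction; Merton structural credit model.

framework: binomial-lattice backward induction

Key observation: early exercise of the strike-156.49 put must be checked at each of the 7 dates (spot 149.63), which forces a node-by-node comparison of intrinsic and continuation value backward from expiry.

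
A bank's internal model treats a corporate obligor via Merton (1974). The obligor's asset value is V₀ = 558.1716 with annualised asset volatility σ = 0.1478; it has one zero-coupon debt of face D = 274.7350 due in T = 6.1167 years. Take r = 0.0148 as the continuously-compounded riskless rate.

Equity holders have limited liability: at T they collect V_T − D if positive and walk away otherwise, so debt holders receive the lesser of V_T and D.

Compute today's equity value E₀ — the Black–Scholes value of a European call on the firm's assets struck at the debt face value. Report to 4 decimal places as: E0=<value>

With assets at 558.1716 and a single debt payment of 274.7350 at 6.1167 years:
d₁ = [ln(V₀/D) + (r + σ²/2)T] / (σ√T)
   = [ln(558.1716/274.7350) + (0.0148 + 0.5·0.1478²)·6.1167] / (0.1478·√6.1167)
   = [0.708859 + 0.157336] / 0.365538 = 2.369644
d₂ = d₁ − σ√T = 2.369644 − 0.365538 = 2.004105
N(d₁) = 0.991097,  N(d₂) = 0.977471,  e^(−rT) = 0.913450
E₀ = V₀·N(d₁) − D·e^(−rT)·N(d₂)
   = 558.1716·0.991097 − 274.7350·0.913450·0.977471 = 307.899755

E0=307.8998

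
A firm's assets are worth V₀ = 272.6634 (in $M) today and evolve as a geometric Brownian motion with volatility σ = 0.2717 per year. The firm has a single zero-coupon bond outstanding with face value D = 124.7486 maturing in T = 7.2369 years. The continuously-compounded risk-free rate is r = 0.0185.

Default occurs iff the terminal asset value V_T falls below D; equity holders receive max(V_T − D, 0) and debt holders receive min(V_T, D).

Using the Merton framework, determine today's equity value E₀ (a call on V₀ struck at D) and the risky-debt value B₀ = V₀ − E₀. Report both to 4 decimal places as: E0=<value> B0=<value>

E0=169.6027 B0=103.0607

Equity is a call on the firm's assets struck at D = 124.7486:
d₁ = [ln(V₀/D) + (r + σ²/2)T] / (σ√T)
   = [ln(272.6634/124.7486) + (0.0185 + 0.5·0.2717²)·7.2369] / (0.2717·√7.2369)
   = [0.781938 + 0.401000] / 0.730913 = 1.618437
d₂ = d₁ − σ√T = 1.618437 − 0.730913 = 0.887524
N(d₁) = 0.947216,  N(d₂) = 0.812602,  e^(−rT) = 0.874693
E₀ = V₀·N(d₁) − D·e^(−rT)·N(d₂)
   = 272.6634·0.947216 − 124.7486·0.874693·0.812602 = 169.602691
B₀ = V₀ − E₀ = 272.6634 − 169.602691 = 103.060709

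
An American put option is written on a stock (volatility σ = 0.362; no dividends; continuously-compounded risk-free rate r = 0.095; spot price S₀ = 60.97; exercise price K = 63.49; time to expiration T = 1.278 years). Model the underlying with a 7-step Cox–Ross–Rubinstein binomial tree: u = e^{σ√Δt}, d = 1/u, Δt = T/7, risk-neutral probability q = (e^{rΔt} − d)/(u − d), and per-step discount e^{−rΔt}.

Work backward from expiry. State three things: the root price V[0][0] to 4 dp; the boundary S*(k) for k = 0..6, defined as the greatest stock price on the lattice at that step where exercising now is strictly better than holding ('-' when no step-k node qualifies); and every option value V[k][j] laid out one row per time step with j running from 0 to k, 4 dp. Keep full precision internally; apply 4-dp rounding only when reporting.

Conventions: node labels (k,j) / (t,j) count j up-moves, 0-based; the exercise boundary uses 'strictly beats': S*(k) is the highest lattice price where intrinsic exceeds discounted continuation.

price = 8.5138
boundary = - - 44.7472 38.3346 44.7472 38.3346 44.7472
tree:
8.5138
12.8490 4.7634
18.7428 7.7932 2.1022
25.1554 12.3356 3.8254 0.5681
30.6491 18.7428 6.7842 1.1987 0.0000
35.3555 25.1554 11.5985 2.5290 0.0000 0.0000
39.3874 30.6491 18.7428 5.3357 0.0000 0.0000 0.0000
42.8415 35.3555 25.1554 11.2575 0.0000 0.0000 0.0000 0.0000

params: Δt=0.18257 u=1.16728 d=0.85669 q=0.51774 e^(-rΔt)=0.98281
t_7 payoffs: 42.8415 35.3555 25.1554 11.2575 0.0000 0.0000 0.0000 0.0000
t_6: node(6,0) S=24.1026 payoff=39.3874 vs cont=38.2957 → 39.3874 [stop]  node(6,1) S=32.8409 payoff=30.6491 vs cont=29.5574 → 30.6491 [stop]  node(6,2) S=44.7472 payoff=18.7428 vs cont=17.6511 → 18.7428 [stop]  node(6,3) S=60.9700 payoff=2.5200 vs cont=5.3357 → 5.3357 [wait]  node(6,4) S=83.0743 payoff=0.0000 vs cont=0.0000 → 0.0000 [wait]  node(6,5) S=113.1924 payoff=0.0000 vs cont=0.0000 → 0.0000 [wait]  node(6,6) S=154.2296 payoff=0.0000 vs cont=0.0000 → 0.0000 [wait]  ⇒ S*(6)=44.7472
t_5: node(5,0) S=28.1345 payoff=35.3555 vs cont=34.2638 → 35.3555 [stop]  node(5,1) S=38.3346 payoff=25.1554 vs cont=24.0637 → 25.1554 [stop]  node(5,2) S=52.2325 payoff=11.2575 vs cont=11.5985 → 11.5985 [wait]  node(5,3) S=71.1691 payoff=0.0000 vs cont=2.5290 → 2.5290 [wait]  node(5,4) S=96.9710 payoff=0.0000 vs cont=0.0000 → 0.0000 [wait]  node(5,5) S=132.1273 payoff=0.0000 vs cont=0.0000 → 0.0000 [wait]  ⇒ S*(5)=38.3346
t_4: node(4,0) S=32.8409 payoff=30.6491 vs cont=29.5574 → 30.6491 [stop]  node(4,1) S=44.7472 payoff=18.7428 vs cont=17.8247 → 18.7428 [stop]  node(4,2) S=60.9700 payoff=2.5200 vs cont=6.7842 → 6.7842 [wait]  node(4,3) S=83.0743 payoff=0.0000 vs cont=1.1987 → 1.1987 [wait]  node(4,4) S=113.1924 payoff=0.0000 vs cont=0.0000 → 0.0000 [wait]  ⇒ S*(4)=44.7472
t_3: node(3,0) S=38.3346 payoff=25.1554 vs cont=24.0637 → 25.1554 [stop]  node(3,1) S=52.2325 payoff=11.2575 vs cont=12.3356 → 12.3356 [wait]  node(3,2) S=71.1691 payoff=0.0000 vs cont=3.8254 → 3.8254 [wait]  node(3,3) S=96.9710 payoff=0.0000 vs cont=0.5681 → 0.5681 [wait]  ⇒ S*(3)=38.3346
t_2: node(2,0) S=44.7472 payoff=18.7428 vs cont=18.1997 → 18.7428 [stop]  node(2,1) S=60.9700 payoff=2.5200 vs cont=7.7932 → 7.7932 [wait]  node(2,2) S=83.0743 payoff=0.0000 vs cont=2.1022 → 2.1022 [wait]  ⇒ S*(2)=44.7472
t_1: node(1,0) S=52.2325 payoff=11.2575 vs cont=12.8490 → 12.8490 [wait]  node(1,1) S=71.1691 payoff=0.0000 vs cont=4.7634 → 4.7634 [wait]  ⇒ S*(1)=-
t_0: node(0,0) S=60.9700 payoff=2.5200 vs cont=8.5138 → 8.5138 [wait]  ⇒ S*(0)=-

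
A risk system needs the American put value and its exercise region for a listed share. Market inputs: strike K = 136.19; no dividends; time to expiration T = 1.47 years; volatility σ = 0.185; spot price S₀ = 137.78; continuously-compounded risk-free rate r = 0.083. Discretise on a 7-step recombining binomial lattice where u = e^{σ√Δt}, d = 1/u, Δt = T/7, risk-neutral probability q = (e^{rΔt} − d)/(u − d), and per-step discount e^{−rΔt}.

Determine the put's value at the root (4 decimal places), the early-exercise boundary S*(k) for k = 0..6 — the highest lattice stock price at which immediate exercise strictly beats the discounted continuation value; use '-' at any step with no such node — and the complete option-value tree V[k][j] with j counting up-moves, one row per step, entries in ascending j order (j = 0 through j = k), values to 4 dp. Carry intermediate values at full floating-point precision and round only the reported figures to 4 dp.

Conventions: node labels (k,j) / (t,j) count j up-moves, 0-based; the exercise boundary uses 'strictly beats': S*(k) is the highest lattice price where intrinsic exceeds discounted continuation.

Δt=0.21000  u=1.08848  d=0.91872  q=0.58239  discount=0.98272
step 7 (expiry): payoffs max(K−S,0) = 60.0773 46.0134 29.3508 9.6092 0.0000 0.0000 0.0000 0.0000
step 6: (k=6,j=0): S=82.8467, K−S=53.3433, hold=50.9900 ⇒ V=53.3433 exercise | (k=6,j=1): S=98.1550, K−S=38.0350, hold=35.6818 ⇒ V=38.0350 exercise | (k=6,j=2): S=116.2918, K−S=19.8982, hold=17.5449 ⇒ V=19.8982 exercise | (k=6,j=3): S=137.7800, K−S=0.0000, hold=3.9435 ⇒ V=3.9435 continue | (k=6,j=4): S=163.2387, K−S=0.0000, hold=0.0000 ⇒ V=0.0000 continue | (k=6,j=5): S=193.4016, K−S=0.0000, hold=0.0000 ⇒ V=0.0000 continue | (k=6,j=6): S=229.1379, K−S=0.0000, hold=0.0000 ⇒ V=0.0000 continue  boundary S*=116.2918
step 5: (k=5,j=0): S=90.1766, K−S=46.0134, hold=43.6602 ⇒ V=46.0134 exercise | (k=5,j=1): S=106.8392, K−S=29.3508, hold=26.9975 ⇒ V=29.3508 exercise | (k=5,j=2): S=126.5808, K−S=9.6092, hold=10.4230 ⇒ V=10.4230 continue | (k=5,j=3): S=149.9701, K−S=0.0000, hold=1.6184 ⇒ V=1.6184 continue | (k=5,j=4): S=177.6812, K−S=0.0000, hold=0.0000 ⇒ V=0.0000 continue | (k=5,j=5): S=210.5128, K−S=0.0000, hold=0.0000 ⇒ V=0.0000 continue  boundary S*=106.8392
step 4: (k=4,j=0): S=98.1550, K−S=38.0350, hold=35.6818 ⇒ V=38.0350 exercise | (k=4,j=1): S=116.2918, K−S=19.8982, hold=18.0107 ⇒ V=19.8982 exercise | (k=4,j=2): S=137.7800, K−S=0.0000, hold=5.2038 ⇒ V=5.2038 continue | (k=4,j=3): S=163.2387, K−S=0.0000, hold=0.6642 ⇒ V=0.6642 continue | (k=4,j=4): S=193.4016, K−S=0.0000, hold=0.0000 ⇒ V=0.0000 continue  boundary S*=116.2918
step 3: (k=3,j=0): S=106.8392, K−S=29.3508, hold=26.9975 ⇒ V=29.3508 exercise | (k=3,j=1): S=126.5808, K−S=9.6092, hold=11.1443 ⇒ V=11.1443 continue | (k=3,j=2): S=149.9701, K−S=0.0000, hold=2.5157 ⇒ V=2.5157 continue | (k=3,j=3): S=177.6812, K−S=0.0000, hold=0.2726 ⇒ V=0.2726 continue  boundary S*=106.8392
step 2: (k=2,j=0): S=116.2918, K−S=19.8982, hold=18.4235 ⇒ V=19.8982 exercise | (k=2,j=1): S=137.7800, K−S=0.0000, hold=6.0133 ⇒ V=6.0133 continue | (k=2,j=2): S=163.2387, K−S=0.0000, hold=1.1884 ⇒ V=1.1884 continue  boundary S*=116.2918
step 1: (k=1,j=0): S=126.5808, K−S=9.6092, hold=11.6076 ⇒ V=11.6076 continue | (k=1,j=1): S=149.9701, K−S=0.0000, hold=3.1480 ⇒ V=3.1480 continue  boundary S*=-
step 0: (k=0,j=0): S=137.7800, K−S=0.0000, hold=6.5653 ⇒ V=6.5653 continue  boundary S*=-

price = 6.5653
boundary = - - 116.2918 106.8392 116.2918 106.8392 116.2918
tree:
6.5653
11.6076 3.1480
19.8982 6.0133 1.1884
29.3508 11.1443 2.5157 0.2726
38.0350 19.8982 5.2038 0.6642 0.0000
46.0134 29.3508 10.4230 1.6184 0.0000 0.0000
53.3433 38.0350 19.8982 3.9435 0.0000 0.0000 0.0000
60.0773 46.0134 29.3508 9.6092 0.0000 0.0000 0.0000 0.0000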